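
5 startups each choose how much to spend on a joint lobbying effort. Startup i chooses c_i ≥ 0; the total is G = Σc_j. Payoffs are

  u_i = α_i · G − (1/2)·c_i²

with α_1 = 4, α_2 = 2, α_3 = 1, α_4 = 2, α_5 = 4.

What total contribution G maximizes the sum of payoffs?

65

Planner FOC: ∂(Σu_j)/∂c_i = (Σα_j) − c_i = 0, so c_i^SO = Σα_j = 13 for every i; G^SO = 65.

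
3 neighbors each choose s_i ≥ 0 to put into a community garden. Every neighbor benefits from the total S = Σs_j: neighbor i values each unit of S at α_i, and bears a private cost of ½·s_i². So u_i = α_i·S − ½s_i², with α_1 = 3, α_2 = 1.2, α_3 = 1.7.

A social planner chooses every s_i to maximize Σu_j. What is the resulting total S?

Planner FOC: ∂(Σu_j)/∂s_i = (Σα_j) − s_i = 0, so s_i^SO = Σα_j = 5.9 for every i; S^SO = 17.7.

17.7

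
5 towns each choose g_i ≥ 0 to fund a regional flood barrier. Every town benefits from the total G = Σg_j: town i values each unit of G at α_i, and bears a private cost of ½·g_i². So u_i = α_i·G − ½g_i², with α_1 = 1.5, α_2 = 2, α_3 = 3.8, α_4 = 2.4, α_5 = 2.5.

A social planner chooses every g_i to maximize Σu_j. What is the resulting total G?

61

Planner FOC: ∂(Σu_j)/∂g_i = (Σα_j) − g_i = 0, so g_i^SO = Σα_j = 12.2 for every i; G^SO = 61.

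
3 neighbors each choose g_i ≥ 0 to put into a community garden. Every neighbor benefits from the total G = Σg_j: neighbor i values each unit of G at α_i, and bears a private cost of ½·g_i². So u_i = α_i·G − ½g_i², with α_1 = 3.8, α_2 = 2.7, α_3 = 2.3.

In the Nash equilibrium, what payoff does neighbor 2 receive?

20.115

Neighbor i's FOC: ∂u_i/∂g_i = α_i − g_i = 0, so g_i* = α_i.
NE contributions = (3.8, 2.7, 2.3); G = 8.8.
u_2 = α_2·G − ½·(g_2)² = 2.7·8.8 − ½·2.7² = 20.115.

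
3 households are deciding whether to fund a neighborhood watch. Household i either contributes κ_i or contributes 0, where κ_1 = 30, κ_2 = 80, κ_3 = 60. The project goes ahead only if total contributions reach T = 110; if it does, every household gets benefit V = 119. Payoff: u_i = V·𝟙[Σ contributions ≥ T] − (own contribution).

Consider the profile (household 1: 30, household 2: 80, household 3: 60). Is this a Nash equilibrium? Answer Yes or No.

No

Total = 170 ≥ 110: provided.
Household 1 (pledges 30, payoff 89): dropping to 0 → total 140, payoff 119. Profitable deviation.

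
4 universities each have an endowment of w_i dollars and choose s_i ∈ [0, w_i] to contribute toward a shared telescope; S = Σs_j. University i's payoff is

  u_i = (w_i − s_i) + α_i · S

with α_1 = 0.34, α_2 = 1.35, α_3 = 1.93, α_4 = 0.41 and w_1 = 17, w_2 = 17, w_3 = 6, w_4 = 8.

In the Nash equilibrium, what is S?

∂u_i/∂s_i = α_i − 1, so university i contributes w_i if α_i > 1, else 0.
α_i > 1 for i ∈ {2, 3}; NE contributions (0, 17, 6, 0), S = 23.

23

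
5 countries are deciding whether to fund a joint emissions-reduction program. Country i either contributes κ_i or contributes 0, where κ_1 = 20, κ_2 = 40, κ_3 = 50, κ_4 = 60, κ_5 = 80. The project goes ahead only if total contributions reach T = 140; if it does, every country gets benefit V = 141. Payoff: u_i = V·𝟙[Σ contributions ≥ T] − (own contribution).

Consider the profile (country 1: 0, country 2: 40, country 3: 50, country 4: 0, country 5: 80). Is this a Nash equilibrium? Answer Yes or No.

Total = 170 ≥ 140: provided.
Country 1 (pledges 0, payoff 141): pledging 20 → total 190, payoff 121. No gain.
Country 2 (pledges 40, payoff 101): dropping to 0 → total 130, payoff 0. No gain.
Country 3 (pledges 50, payoff 91): dropping to 0 → total 120, payoff 0. No gain.
Country 4 (pledges 0, payoff 141): pledging 60 → total 230, payoff 81. No gain.
Country 5 (pledges 80, payoff 61): dropping to 0 → total 90, payoff 0. No gain.

Yes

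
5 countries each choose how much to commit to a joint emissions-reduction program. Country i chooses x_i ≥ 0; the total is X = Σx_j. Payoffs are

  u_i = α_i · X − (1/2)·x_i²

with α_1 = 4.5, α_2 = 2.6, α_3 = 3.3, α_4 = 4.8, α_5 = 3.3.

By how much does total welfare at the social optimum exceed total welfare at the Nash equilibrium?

549.29

Country i's FOC: ∂u_i/∂x_i = α_i − x_i = 0, so x_i* = α_i.
NE contributions = (4.5, 2.6, 3.3, 4.8, 3.3); X = 18.5.
W^NE = (Σα)·X − ½Σα_i² = 18.5² − ½·71.83 = 306.335.
Planner sets x_i = Σα_j = 18.5 for every i, so X^SO = 5·18.5 = 92.5.
W^SO = (Σα)·X^SO − ½·5·(Σα)² = (5/2)·18.5² = 855.625.
Deadweight loss = W^SO − W^NE = 549.29.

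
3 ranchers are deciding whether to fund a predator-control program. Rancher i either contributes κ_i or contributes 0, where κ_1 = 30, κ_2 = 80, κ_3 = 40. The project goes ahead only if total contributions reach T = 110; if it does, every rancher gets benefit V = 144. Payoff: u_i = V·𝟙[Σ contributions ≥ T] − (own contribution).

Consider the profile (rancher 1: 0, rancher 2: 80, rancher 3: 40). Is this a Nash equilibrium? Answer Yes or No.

Total = 120 ≥ 110: provided.
Rancher 1 (pledges 0, payoff 144): pledging 30 → total 150, payoff 114. No gain.
Rancher 2 (pledges 80, payoff 64): dropping to 0 → total 40, payoff 0. No gain.
Rancher 3 (pledges 40, payoff 104): dropping to 0 → total 80, payoff 0. No gain.

Yes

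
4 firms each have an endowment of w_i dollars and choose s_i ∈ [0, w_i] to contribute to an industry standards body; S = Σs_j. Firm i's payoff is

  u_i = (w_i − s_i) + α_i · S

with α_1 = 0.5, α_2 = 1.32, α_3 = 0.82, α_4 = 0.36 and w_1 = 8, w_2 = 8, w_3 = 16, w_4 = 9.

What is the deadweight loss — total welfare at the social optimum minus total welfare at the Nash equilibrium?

∂u_i/∂s_i = α_i − 1, so firm i contributes w_i if α_i > 1, else 0.
α_i > 1 for i ∈ {2}; NE contributions (0, 8, 0, 0), S = 8.
W^NE = Σw_i − S^NE + (Σα_i)·S^NE = 41 + 2·8 = 57.
Planner: ∂(Σu_j)/∂s_i = Σα_j − 1 = 2 > 0, so everyone contributes w_i; S^SO = 41, W^SO = 41 + 2·41 = 123.
Deadweight loss = 66.

66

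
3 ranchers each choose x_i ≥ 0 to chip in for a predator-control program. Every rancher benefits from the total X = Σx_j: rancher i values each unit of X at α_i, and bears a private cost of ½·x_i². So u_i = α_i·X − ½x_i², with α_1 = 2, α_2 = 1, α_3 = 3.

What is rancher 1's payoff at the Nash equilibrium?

Rancher i's FOC: ∂u_i/∂x_i = α_i − x_i = 0, so x_i* = α_i.
NE contributions = (2, 1, 3); X = 6.
u_1 = α_1·X − ½·(x_1)² = 2·6 − ½·2² = 10.

10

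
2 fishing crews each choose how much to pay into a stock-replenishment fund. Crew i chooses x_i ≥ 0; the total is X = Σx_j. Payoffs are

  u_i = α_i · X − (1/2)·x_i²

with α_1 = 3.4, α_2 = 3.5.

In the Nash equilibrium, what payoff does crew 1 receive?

Crew i's FOC: ∂u_i/∂x_i = α_i − x_i = 0, so x_i* = α_i.
NE contributions = (3.4, 3.5); X = 6.9.
u_1 = α_1·X − ½·(x_1)² = 3.4·6.9 − ½·3.4² = 17.68.

17.68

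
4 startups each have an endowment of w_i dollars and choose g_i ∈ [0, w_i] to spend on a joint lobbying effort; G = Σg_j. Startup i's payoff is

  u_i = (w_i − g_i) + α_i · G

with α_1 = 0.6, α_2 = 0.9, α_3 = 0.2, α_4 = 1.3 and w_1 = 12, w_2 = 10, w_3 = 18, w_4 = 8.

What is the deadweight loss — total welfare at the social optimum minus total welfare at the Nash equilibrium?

80

∂u_i/∂g_i = α_i − 1, so startup i contributes w_i if α_i > 1, else 0.
α_i > 1 for i ∈ {4}; NE contributions (0, 0, 0, 8), G = 8.
W^NE = Σw_i − G^NE + (Σα_i)·G^NE = 48 + 2·8 = 64.
Planner: ∂(Σu_j)/∂g_i = Σα_j − 1 = 2 > 0, so everyone contributes w_i; G^SO = 48, W^SO = 48 + 2·48 = 144.
Deadweight loss = 80.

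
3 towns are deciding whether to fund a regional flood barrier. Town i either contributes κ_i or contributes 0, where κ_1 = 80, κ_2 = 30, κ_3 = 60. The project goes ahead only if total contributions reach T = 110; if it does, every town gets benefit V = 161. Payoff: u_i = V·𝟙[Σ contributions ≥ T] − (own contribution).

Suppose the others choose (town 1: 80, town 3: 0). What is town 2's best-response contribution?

Others' total = 80. Contributing 30 brings total to 110 ≥ 110: gain V − κ_2 = 131.
Best response: 30.

30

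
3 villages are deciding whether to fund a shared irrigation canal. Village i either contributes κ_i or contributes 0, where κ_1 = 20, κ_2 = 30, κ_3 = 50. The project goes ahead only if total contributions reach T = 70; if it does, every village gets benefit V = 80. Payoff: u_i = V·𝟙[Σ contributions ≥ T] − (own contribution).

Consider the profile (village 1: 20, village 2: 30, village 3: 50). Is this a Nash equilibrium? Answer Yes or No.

Total = 100 ≥ 70: provided.
Village 1 (pledges 20, payoff 60): dropping to 0 → total 80, payoff 80. Profitable deviation.

No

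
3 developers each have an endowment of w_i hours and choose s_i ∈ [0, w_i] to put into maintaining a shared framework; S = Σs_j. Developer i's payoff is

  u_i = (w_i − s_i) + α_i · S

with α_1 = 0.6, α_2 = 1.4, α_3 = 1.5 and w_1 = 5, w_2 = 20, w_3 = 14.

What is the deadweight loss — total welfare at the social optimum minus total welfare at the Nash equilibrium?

12.5

∂u_i/∂s_i = α_i − 1, so developer i contributes w_i if α_i > 1, else 0.
α_i > 1 for i ∈ {2, 3}; NE contributions (0, 20, 14), S = 34.
W^NE = Σw_i − S^NE + (Σα_i)·S^NE = 39 + 2.5·34 = 124.
Planner: ∂(Σu_j)/∂s_i = Σα_j − 1 = 2.5 > 0, so everyone contributes w_i; S^SO = 39, W^SO = 39 + 2.5·39 = 136.5.
Deadweight loss = 12.5.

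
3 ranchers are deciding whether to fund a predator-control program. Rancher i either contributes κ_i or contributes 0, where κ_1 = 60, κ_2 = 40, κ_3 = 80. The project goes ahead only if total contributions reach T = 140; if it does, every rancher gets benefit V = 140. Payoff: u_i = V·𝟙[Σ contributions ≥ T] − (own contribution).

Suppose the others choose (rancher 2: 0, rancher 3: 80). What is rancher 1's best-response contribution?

Others' total = 80. Contributing 60 brings total to 140 ≥ 140: gain V − κ_1 = 80.
Best response: 60.

60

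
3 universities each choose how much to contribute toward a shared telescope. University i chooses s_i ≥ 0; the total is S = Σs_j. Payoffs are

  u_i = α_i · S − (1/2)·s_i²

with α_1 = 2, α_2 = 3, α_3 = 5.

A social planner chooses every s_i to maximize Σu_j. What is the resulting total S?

Planner FOC: ∂(Σu_j)/∂s_i = (Σα_j) − s_i = 0, so s_i^SO = Σα_j = 10 for every i; S^SO = 30.

30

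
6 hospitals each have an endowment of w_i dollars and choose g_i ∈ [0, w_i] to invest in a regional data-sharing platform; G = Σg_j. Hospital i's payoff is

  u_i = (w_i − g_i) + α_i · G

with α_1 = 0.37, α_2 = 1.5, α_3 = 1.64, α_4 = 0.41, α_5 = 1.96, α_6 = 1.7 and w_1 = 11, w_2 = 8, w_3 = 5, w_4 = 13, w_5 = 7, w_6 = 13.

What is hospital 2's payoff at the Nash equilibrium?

49.5

∂u_i/∂g_i = α_i − 1, so hospital i contributes w_i if α_i > 1, else 0.
α_i > 1 for i ∈ {2, 3, 5, 6}; NE contributions (0, 8, 5, 0, 7, 13), G = 33.
u_2 = (8 − 8) + 1.5·33 = 49.5.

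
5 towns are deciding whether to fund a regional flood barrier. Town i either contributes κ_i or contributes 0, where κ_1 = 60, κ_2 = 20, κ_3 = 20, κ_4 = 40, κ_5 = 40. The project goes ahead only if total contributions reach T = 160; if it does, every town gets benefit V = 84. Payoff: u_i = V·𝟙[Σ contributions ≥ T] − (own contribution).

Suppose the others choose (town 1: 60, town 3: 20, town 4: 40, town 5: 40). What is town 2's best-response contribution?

0

Others' total = 160 ≥ 160; contributing adds cost 20 for no extra benefit.
Best response: 0.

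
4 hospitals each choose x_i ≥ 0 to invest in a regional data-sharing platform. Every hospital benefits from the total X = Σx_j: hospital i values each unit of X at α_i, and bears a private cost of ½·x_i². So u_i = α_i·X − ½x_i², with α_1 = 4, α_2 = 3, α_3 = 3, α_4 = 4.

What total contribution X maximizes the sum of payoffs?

Planner FOC: ∂(Σu_j)/∂x_i = (Σα_j) − x_i = 0, so x_i^SO = Σα_j = 14 for every i; X^SO = 56.

56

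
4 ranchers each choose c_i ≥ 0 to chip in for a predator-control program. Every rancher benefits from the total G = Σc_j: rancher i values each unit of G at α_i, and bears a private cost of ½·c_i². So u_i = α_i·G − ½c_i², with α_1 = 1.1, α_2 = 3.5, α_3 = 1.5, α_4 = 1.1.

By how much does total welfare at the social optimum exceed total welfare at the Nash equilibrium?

60.3

Rancher i's FOC: ∂u_i/∂c_i = α_i − c_i = 0, so c_i* = α_i.
NE contributions = (1.1, 3.5, 1.5, 1.1); G = 7.2.
W^NE = (Σα)·G − ½Σα_i² = 7.2² − ½·16.92 = 43.38.
Planner sets c_i = Σα_j = 7.2 for every i, so G^SO = 4·7.2 = 28.8.
W^SO = (Σα)·G^SO − ½·4·(Σα)² = (4/2)·7.2² = 103.68.
Deadweight loss = W^SO − W^NE = 60.3.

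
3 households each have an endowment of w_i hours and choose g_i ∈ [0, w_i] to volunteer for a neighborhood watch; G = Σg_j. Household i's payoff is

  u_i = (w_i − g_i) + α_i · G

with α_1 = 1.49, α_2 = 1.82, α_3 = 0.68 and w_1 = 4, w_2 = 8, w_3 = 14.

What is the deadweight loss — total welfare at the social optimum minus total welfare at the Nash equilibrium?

∂u_i/∂g_i = α_i − 1, so household i contributes w_i if α_i > 1, else 0.
α_i > 1 for i ∈ {1, 2}; NE contributions (4, 8, 0), G = 12.
W^NE = Σw_i − G^NE + (Σα_i)·G^NE = 26 + 2.99·12 = 61.88.
Planner: ∂(Σu_j)/∂g_i = Σα_j − 1 = 2.99 > 0, so everyone contributes w_i; G^SO = 26, W^SO = 26 + 2.99·26 = 103.74.
Deadweight loss = 41.86.

41.86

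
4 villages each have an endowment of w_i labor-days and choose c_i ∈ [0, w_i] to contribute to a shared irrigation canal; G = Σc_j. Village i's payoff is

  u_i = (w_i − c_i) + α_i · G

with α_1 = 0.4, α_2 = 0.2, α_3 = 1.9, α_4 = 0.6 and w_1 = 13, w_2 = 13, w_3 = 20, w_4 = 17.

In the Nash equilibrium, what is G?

∂u_i/∂c_i = α_i − 1, so village i contributes w_i if α_i > 1, else 0.
α_i > 1 for i ∈ {3}; NE contributions (0, 0, 20, 0), G = 20.

20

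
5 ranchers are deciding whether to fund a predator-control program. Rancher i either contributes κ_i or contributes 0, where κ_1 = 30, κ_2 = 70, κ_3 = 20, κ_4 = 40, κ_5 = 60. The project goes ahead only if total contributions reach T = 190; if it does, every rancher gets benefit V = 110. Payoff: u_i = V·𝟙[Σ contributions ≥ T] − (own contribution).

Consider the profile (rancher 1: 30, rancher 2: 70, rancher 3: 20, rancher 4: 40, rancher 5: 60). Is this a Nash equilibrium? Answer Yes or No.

Total = 220 ≥ 190: provided.
Rancher 1 (pledges 30, payoff 80): dropping to 0 → total 190, payoff 110. Profitable deviation.

No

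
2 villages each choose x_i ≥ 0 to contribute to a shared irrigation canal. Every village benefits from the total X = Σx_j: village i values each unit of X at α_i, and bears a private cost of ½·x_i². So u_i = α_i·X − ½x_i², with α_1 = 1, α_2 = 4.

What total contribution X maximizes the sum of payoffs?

Planner FOC: ∂(Σu_j)/∂x_i = (Σα_j) − x_i = 0, so x_i^SO = Σα_j = 5 for every i; X^SO = 10.

10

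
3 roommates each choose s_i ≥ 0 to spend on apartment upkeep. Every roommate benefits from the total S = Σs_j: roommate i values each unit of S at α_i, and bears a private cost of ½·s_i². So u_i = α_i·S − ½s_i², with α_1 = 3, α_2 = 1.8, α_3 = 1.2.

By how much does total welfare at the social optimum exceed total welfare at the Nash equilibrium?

24.84

Roommate i's FOC: ∂u_i/∂s_i = α_i − s_i = 0, so s_i* = α_i.
NE contributions = (3, 1.8, 1.2); S = 6.
W^NE = (Σα)·S − ½Σα_i² = 6² − ½·13.68 = 29.16.
Planner sets s_i = Σα_j = 6 for every i, so S^SO = 3·6 = 18.
W^SO = (Σα)·S^SO − ½·3·(Σα)² = (3/2)·6² = 54.
Deadweight loss = W^SO − W^NE = 24.84.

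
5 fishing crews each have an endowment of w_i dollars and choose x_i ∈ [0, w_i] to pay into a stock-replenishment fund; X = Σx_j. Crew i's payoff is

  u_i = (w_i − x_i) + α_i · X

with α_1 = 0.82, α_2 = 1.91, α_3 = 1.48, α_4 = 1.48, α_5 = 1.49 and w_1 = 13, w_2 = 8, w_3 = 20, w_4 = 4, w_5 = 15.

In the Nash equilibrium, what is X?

∂u_i/∂x_i = α_i − 1, so crew i contributes w_i if α_i > 1, else 0.
α_i > 1 for i ∈ {2, 3, 4, 5}; NE contributions (0, 8, 20, 4, 15), X = 47.

47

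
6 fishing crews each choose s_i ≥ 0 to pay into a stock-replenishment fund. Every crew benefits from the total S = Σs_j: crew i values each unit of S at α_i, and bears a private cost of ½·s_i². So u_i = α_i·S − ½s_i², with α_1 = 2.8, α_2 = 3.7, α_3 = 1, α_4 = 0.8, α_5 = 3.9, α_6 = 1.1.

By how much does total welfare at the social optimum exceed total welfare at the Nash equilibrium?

373.575

Crew i's FOC: ∂u_i/∂s_i = α_i − s_i = 0, so s_i* = α_i.
NE contributions = (2.8, 3.7, 1, 0.8, 3.9, 1.1); S = 13.3.
W^NE = (Σα)·S − ½Σα_i² = 13.3² − ½·39.59 = 157.095.
Planner sets s_i = Σα_j = 13.3 for every i, so S^SO = 6·13.3 = 79.8.
W^SO = (Σα)·S^SO − ½·6·(Σα)² = (6/2)·13.3² = 530.67.
Deadweight loss = W^SO − W^NE = 373.575.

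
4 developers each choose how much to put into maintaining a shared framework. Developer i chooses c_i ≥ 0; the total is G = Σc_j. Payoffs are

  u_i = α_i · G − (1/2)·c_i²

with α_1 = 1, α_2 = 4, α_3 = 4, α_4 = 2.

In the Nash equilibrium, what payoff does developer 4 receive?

20

Developer i's FOC: ∂u_i/∂c_i = α_i − c_i = 0, so c_i* = α_i.
NE contributions = (1, 4, 4, 2); G = 11.
u_4 = α_4·G − ½·(c_4)² = 2·11 − ½·2² = 20.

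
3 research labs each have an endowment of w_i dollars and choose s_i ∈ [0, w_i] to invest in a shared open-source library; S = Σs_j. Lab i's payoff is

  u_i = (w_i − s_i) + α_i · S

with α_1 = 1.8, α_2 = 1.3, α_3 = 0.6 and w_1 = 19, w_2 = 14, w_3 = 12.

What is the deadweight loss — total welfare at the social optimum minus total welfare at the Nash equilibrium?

∂u_i/∂s_i = α_i − 1, so lab i contributes w_i if α_i > 1, else 0.
α_i > 1 for i ∈ {1, 2}; NE contributions (19, 14, 0), S = 33.
W^NE = Σw_i − S^NE + (Σα_i)·S^NE = 45 + 2.7·33 = 134.1.
Planner: ∂(Σu_j)/∂s_i = Σα_j − 1 = 2.7 > 0, so everyone contributes w_i; S^SO = 45, W^SO = 45 + 2.7·45 = 166.5.
Deadweight loss = 32.4.

32.4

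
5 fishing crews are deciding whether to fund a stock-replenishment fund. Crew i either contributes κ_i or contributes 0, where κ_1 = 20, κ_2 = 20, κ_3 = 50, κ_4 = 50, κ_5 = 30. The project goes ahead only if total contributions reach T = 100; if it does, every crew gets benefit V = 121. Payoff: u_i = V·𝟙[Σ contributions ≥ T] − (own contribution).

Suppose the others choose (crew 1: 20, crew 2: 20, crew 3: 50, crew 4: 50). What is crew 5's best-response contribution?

0

Others' total = 140 ≥ 100; contributing adds cost 30 for no extra benefit.
Best response: 0.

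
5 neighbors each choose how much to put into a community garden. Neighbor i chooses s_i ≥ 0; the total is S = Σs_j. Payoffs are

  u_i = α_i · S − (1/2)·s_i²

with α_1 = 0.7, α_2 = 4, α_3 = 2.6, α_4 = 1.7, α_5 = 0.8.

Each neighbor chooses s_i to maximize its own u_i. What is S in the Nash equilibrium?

Neighbor i's FOC: ∂u_i/∂s_i = α_i − s_i = 0, so s_i* = α_i.
NE contributions = (0.7, 4, 2.6, 1.7, 0.8); S = 9.8.

9.8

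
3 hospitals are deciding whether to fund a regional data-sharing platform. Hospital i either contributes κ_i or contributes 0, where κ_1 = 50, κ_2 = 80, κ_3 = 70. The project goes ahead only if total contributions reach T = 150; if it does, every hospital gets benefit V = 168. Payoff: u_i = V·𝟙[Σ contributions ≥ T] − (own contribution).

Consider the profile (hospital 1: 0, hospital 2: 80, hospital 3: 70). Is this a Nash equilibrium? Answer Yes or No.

Total = 150 ≥ 150: provided.
Hospital 1 (pledges 0, payoff 168): pledging 50 → total 200, payoff 118. No gain.
Hospital 2 (pledges 80, payoff 88): dropping to 0 → total 70, payoff 0. No gain.
Hospital 3 (pledges 70, payoff 98): dropping to 0 → total 80, payoff 0. No gain.

Yes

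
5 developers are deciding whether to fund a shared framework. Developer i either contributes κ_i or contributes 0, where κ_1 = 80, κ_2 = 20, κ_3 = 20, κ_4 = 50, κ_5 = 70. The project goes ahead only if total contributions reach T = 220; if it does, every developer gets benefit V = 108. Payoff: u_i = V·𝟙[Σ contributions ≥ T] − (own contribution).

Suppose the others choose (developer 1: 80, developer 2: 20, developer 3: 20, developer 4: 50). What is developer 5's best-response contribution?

70

Others' total = 170. Contributing 70 brings total to 240 ≥ 220: gain V − κ_5 = 38.
Best response: 70.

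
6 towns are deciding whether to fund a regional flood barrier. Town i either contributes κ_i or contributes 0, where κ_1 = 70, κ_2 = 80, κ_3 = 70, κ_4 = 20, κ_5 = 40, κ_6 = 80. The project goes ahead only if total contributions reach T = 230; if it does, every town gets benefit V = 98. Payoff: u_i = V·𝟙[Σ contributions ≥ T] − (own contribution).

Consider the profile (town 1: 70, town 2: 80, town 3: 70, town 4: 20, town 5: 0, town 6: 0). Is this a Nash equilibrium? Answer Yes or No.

Total = 240 ≥ 230: provided.
Town 1 (pledges 70, payoff 28): dropping to 0 → total 170, payoff 0. No gain.
Town 2 (pledges 80, payoff 18): dropping to 0 → total 160, payoff 0. No gain.
Town 3 (pledges 70, payoff 28): dropping to 0 → total 170, payoff 0. No gain.
Town 4 (pledges 20, payoff 78): dropping to 0 → total 220, payoff 0. No gain.
Town 5 (pledges 0, payoff 98): pledging 40 → total 280, payoff 58. No gain.
Town 6 (pledges 0, payoff 98): pledging 80 → total 320, payoff 18. No gain.

Yes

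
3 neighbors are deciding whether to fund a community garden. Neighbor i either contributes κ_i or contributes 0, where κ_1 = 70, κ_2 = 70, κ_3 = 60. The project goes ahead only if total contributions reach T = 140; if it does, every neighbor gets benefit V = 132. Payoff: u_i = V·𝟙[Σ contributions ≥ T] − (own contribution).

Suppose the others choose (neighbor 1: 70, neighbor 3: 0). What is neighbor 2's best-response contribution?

70

Others' total = 70. Contributing 70 brings total to 140 ≥ 140: gain V − κ_2 = 62.
Best response: 70.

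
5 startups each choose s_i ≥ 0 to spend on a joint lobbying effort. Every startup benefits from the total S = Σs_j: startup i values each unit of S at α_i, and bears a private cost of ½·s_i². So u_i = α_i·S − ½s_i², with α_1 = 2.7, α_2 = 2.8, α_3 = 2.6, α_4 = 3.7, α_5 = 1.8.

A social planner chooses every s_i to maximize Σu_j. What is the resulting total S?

68

Planner FOC: ∂(Σu_j)/∂s_i = (Σα_j) − s_i = 0, so s_i^SO = Σα_j = 13.6 for every i; S^SO = 68.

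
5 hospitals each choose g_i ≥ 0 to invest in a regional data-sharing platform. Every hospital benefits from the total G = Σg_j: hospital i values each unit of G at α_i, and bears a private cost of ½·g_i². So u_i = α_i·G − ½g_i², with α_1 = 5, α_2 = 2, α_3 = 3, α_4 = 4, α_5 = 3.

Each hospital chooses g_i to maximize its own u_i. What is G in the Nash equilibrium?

17

Hospital i's FOC: ∂u_i/∂g_i = α_i − g_i = 0, so g_i* = α_i.
NE contributions = (5, 2, 3, 4, 3); G = 17.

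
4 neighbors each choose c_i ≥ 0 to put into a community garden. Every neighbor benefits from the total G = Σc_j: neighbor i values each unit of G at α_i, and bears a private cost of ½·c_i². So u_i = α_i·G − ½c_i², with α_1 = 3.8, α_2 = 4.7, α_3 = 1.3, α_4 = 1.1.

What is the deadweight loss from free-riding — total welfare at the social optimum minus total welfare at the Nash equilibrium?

Neighbor i's FOC: ∂u_i/∂c_i = α_i − c_i = 0, so c_i* = α_i.
NE contributions = (3.8, 4.7, 1.3, 1.1); G = 10.9.
W^NE = (Σα)·G − ½Σα_i² = 10.9² − ½·39.43 = 99.095.
Planner sets c_i = Σα_j = 10.9 for every i, so G^SO = 4·10.9 = 43.6.
W^SO = (Σα)·G^SO − ½·4·(Σα)² = (4/2)·10.9² = 237.62.
Deadweight loss = W^SO − W^NE = 138.525.

138.525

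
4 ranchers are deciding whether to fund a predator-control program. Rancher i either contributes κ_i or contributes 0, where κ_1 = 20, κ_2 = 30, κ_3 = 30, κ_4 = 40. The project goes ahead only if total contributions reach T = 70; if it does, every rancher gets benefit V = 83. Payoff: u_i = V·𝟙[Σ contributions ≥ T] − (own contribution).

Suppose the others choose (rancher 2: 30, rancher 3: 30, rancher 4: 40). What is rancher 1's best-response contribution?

0

Others' total = 100 ≥ 70; contributing adds cost 20 for no extra benefit.
Best response: 0.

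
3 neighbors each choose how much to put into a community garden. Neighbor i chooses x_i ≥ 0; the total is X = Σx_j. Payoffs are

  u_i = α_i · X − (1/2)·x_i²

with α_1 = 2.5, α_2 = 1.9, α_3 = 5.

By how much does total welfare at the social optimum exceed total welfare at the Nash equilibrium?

Neighbor i's FOC: ∂u_i/∂x_i = α_i − x_i = 0, so x_i* = α_i.
NE contributions = (2.5, 1.9, 5); X = 9.4.
W^NE = (Σα)·X − ½Σα_i² = 9.4² − ½·34.86 = 70.93.
Planner sets x_i = Σα_j = 9.4 for every i, so X^SO = 3·9.4 = 28.2.
W^SO = (Σα)·X^SO − ½·3·(Σα)² = (3/2)·9.4² = 132.54.
Deadweight loss = W^SO − W^NE = 61.61.

61.61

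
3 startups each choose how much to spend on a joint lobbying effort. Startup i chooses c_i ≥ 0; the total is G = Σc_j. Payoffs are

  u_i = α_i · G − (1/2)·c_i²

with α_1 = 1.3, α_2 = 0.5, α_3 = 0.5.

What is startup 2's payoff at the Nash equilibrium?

Startup i's FOC: ∂u_i/∂c_i = α_i − c_i = 0, so c_i* = α_i.
NE contributions = (1.3, 0.5, 0.5); G = 2.3.
u_2 = α_2·G − ½·(c_2)² = 0.5·2.3 − ½·0.5² = 1.025.

1.025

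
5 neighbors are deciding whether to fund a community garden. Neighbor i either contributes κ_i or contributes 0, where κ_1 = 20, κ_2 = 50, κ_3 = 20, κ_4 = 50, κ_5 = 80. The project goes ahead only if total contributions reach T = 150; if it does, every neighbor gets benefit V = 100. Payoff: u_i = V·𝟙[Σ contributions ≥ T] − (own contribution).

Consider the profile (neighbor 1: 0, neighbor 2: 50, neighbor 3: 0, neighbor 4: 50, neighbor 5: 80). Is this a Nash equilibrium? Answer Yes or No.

Yes

Total = 180 ≥ 150: provided.
Neighbor 1 (pledges 0, payoff 100): pledging 20 → total 200, payoff 80. No gain.
Neighbor 2 (pledges 50, payoff 50): dropping to 0 → total 130, payoff 0. No gain.
Neighbor 3 (pledges 0, payoff 100): pledging 20 → total 200, payoff 80. No gain.
Neighbor 4 (pledges 50, payoff 50): dropping to 0 → total 130, payoff 0. No gain.
Neighbor 5 (pledges 80, payoff 20): dropping to 0 → total 100, payoff 0. No gain.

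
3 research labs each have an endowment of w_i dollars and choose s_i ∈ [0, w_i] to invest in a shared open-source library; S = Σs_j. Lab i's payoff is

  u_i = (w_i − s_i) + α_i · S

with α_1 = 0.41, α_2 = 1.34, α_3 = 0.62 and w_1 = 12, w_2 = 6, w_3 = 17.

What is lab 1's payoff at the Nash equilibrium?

∂u_i/∂s_i = α_i − 1, so lab i contributes w_i if α_i > 1, else 0.
α_i > 1 for i ∈ {2}; NE contributions (0, 6, 0), S = 6.
u_1 = (12 − 0) + 0.41·6 = 14.46.

14.46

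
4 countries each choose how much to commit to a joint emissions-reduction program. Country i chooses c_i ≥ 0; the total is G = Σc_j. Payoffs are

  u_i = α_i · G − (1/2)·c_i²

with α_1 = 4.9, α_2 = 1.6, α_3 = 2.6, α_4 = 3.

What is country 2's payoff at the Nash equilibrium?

Country i's FOC: ∂u_i/∂c_i = α_i − c_i = 0, so c_i* = α_i.
NE contributions = (4.9, 1.6, 2.6, 3); G = 12.1.
u_2 = α_2·G − ½·(c_2)² = 1.6·12.1 − ½·1.6² = 18.08.

18.08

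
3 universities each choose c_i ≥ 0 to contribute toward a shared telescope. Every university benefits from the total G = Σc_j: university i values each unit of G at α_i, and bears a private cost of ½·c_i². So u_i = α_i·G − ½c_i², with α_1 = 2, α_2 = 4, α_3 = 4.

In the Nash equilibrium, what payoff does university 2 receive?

University i's FOC: ∂u_i/∂c_i = α_i − c_i = 0, so c_i* = α_i.
NE contributions = (2, 4, 4); G = 10.
u_2 = α_2·G − ½·(c_2)² = 4·10 − ½·4² = 32.

32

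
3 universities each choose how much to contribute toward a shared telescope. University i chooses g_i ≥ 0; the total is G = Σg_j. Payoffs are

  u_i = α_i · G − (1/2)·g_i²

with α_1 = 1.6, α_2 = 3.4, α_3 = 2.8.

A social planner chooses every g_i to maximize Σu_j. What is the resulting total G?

Planner FOC: ∂(Σu_j)/∂g_i = (Σα_j) − g_i = 0, so g_i^SO = Σα_j = 7.8 for every i; G^SO = 23.4.

23.4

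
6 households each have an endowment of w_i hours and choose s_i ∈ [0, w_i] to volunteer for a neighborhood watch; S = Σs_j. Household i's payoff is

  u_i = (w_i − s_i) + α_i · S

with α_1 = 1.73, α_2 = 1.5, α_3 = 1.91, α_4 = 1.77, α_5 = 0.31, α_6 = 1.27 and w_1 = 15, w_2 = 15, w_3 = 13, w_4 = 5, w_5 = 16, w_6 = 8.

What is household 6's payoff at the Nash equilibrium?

∂u_i/∂s_i = α_i − 1, so household i contributes w_i if α_i > 1, else 0.
α_i > 1 for i ∈ {1, 2, 3, 4, 6}; NE contributions (15, 15, 13, 5, 0, 8), S = 56.
u_6 = (8 − 8) + 1.27·56 = 71.12.

71.12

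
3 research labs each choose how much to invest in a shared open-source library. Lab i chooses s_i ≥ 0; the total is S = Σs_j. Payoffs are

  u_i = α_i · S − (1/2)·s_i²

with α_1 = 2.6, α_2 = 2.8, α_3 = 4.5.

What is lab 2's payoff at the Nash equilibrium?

Lab i's FOC: ∂u_i/∂s_i = α_i − s_i = 0, so s_i* = α_i.
NE contributions = (2.6, 2.8, 4.5); S = 9.9.
u_2 = α_2·S − ½·(s_2)² = 2.8·9.9 − ½·2.8² = 23.8.

23.8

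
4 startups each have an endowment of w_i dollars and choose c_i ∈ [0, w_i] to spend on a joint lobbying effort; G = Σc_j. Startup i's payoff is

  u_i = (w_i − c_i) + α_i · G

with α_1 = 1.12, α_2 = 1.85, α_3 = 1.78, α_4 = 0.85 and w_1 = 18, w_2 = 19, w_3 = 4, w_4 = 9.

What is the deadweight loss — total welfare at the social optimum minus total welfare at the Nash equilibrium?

41.4

∂u_i/∂c_i = α_i − 1, so startup i contributes w_i if α_i > 1, else 0.
α_i > 1 for i ∈ {1, 2, 3}; NE contributions (18, 19, 4, 0), G = 41.
W^NE = Σw_i − G^NE + (Σα_i)·G^NE = 50 + 4.6·41 = 238.6.
Planner: ∂(Σu_j)/∂c_i = Σα_j − 1 = 4.6 > 0, so everyone contributes w_i; G^SO = 50, W^SO = 50 + 4.6·50 = 280.
Deadweight loss = 41.4.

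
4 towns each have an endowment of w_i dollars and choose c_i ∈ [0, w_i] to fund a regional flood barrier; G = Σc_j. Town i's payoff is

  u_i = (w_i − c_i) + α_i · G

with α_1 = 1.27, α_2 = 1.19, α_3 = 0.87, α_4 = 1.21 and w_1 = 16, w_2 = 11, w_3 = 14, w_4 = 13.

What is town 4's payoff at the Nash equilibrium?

48.4

∂u_i/∂c_i = α_i − 1, so town i contributes w_i if α_i > 1, else 0.
α_i > 1 for i ∈ {1, 2, 4}; NE contributions (16, 11, 0, 13), G = 40.
u_4 = (13 − 13) + 1.21·40 = 48.4.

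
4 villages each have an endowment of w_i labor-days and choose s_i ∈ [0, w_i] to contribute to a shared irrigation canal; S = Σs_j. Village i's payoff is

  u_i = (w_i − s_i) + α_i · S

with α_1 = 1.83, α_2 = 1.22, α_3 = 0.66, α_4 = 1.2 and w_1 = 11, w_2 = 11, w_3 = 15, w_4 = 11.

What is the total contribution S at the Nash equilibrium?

∂u_i/∂s_i = α_i − 1, so village i contributes w_i if α_i > 1, else 0.
α_i > 1 for i ∈ {1, 2, 4}; NE contributions (11, 11, 0, 11), S = 33.

33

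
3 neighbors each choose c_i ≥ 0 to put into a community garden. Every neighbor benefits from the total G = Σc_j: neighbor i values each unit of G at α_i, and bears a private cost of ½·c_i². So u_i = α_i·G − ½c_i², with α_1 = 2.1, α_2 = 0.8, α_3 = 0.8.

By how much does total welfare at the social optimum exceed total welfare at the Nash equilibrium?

Neighbor i's FOC: ∂u_i/∂c_i = α_i − c_i = 0, so c_i* = α_i.
NE contributions = (2.1, 0.8, 0.8); G = 3.7.
W^NE = (Σα)·G − ½Σα_i² = 3.7² − ½·5.69 = 10.845.
Planner sets c_i = Σα_j = 3.7 for every i, so G^SO = 3·3.7 = 11.1.
W^SO = (Σα)·G^SO − ½·3·(Σα)² = (3/2)·3.7² = 20.535.
Deadweight loss = W^SO − W^NE = 9.69.

9.69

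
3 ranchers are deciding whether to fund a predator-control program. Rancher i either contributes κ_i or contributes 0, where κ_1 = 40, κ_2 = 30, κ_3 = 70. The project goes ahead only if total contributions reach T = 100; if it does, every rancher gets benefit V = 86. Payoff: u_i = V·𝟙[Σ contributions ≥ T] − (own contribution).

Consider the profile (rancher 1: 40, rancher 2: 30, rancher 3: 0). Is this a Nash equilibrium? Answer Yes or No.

No

Total = 70 < 100: not provided.
Rancher 1 (pledges 40, payoff -40): dropping to 0 → total 30, payoff 0. Profitable deviation.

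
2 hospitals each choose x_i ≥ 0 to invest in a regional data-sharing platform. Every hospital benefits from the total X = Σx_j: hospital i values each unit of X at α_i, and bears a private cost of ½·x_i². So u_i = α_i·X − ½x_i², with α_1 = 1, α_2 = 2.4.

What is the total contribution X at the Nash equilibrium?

3.4

Hospital i's FOC: ∂u_i/∂x_i = α_i − x_i = 0, so x_i* = α_i.
NE contributions = (1, 2.4); X = 3.4.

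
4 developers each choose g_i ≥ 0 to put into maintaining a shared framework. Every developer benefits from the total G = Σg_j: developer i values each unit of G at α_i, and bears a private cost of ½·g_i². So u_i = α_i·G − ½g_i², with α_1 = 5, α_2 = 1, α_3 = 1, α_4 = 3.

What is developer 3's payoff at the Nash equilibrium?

Developer i's FOC: ∂u_i/∂g_i = α_i − g_i = 0, so g_i* = α_i.
NE contributions = (5, 1, 1, 3); G = 10.
u_3 = α_3·G − ½·(g_3)² = 1·10 − ½·1² = 9.5.

9.5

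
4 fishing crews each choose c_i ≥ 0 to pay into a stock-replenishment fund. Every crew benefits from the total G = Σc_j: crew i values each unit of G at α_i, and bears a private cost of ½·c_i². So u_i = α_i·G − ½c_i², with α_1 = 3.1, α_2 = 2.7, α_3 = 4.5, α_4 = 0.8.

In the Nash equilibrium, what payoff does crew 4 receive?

Crew i's FOC: ∂u_i/∂c_i = α_i − c_i = 0, so c_i* = α_i.
NE contributions = (3.1, 2.7, 4.5, 0.8); G = 11.1.
u_4 = α_4·G − ½·(c_4)² = 0.8·11.1 − ½·0.8² = 8.56.

8.56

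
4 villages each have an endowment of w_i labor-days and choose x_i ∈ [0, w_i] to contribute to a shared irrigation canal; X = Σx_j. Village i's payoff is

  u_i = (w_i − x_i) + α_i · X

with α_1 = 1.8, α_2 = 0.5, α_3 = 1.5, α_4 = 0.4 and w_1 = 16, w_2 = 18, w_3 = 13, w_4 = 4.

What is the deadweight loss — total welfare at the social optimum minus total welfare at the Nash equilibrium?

70.4

∂u_i/∂x_i = α_i − 1, so village i contributes w_i if α_i > 1, else 0.
α_i > 1 for i ∈ {1, 3}; NE contributions (16, 0, 13, 0), X = 29.
W^NE = Σw_i − X^NE + (Σα_i)·X^NE = 51 + 3.2·29 = 143.8.
Planner: ∂(Σu_j)/∂x_i = Σα_j − 1 = 3.2 > 0, so everyone contributes w_i; X^SO = 51, W^SO = 51 + 3.2·51 = 214.2.
Deadweight loss = 70.4.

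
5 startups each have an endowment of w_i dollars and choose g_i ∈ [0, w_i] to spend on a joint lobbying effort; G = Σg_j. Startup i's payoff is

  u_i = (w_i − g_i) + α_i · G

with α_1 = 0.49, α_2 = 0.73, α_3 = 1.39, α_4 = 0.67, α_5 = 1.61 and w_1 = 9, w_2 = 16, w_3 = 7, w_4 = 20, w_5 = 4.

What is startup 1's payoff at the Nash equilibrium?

14.39

∂u_i/∂g_i = α_i − 1, so startup i contributes w_i if α_i > 1, else 0.
α_i > 1 for i ∈ {3, 5}; NE contributions (0, 0, 7, 0, 4), G = 11.
u_1 = (9 − 0) + 0.49·11 = 14.39.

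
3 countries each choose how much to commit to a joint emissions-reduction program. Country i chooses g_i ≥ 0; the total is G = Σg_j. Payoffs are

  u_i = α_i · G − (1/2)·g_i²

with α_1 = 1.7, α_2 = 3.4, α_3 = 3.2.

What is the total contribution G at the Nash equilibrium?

8.3

Country i's FOC: ∂u_i/∂g_i = α_i − g_i = 0, so g_i* = α_i.
NE contributions = (1.7, 3.4, 3.2); G = 8.3.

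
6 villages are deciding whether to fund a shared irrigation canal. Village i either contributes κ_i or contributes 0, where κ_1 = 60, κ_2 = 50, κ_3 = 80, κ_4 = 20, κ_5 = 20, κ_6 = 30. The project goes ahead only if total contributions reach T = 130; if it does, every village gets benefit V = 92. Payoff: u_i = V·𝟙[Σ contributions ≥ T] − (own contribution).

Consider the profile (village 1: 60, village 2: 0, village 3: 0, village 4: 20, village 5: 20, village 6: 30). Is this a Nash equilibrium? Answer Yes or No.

Total = 130 ≥ 130: provided.
Village 1 (pledges 60, payoff 32): dropping to 0 → total 70, payoff 0. No gain.
Village 2 (pledges 0, payoff 92): pledging 50 → total 180, payoff 42. No gain.
Village 3 (pledges 0, payoff 92): pledging 80 → total 210, payoff 12. No gain.
Village 4 (pledges 20, payoff 72): dropping to 0 → total 110, payoff 0. No gain.
Village 5 (pledges 20, payoff 72): dropping to 0 → total 110, payoff 0. No gain.
Village 6 (pledges 30, payoff 62): dropping to 0 → total 100, payoff 0. No gain.

Yes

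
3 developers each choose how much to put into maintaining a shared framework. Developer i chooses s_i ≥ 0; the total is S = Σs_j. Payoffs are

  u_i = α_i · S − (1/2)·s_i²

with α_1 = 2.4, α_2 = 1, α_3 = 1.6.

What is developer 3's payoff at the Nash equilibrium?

6.72

Developer i's FOC: ∂u_i/∂s_i = α_i − s_i = 0, so s_i* = α_i.
NE contributions = (2.4, 1, 1.6); S = 5.
u_3 = α_3·S − ½·(s_3)² = 1.6·5 − ½·1.6² = 6.72.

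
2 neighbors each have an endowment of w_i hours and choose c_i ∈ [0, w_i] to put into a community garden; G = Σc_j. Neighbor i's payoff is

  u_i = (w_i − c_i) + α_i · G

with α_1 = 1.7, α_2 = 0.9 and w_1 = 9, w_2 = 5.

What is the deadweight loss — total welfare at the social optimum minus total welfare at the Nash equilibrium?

8

∂u_i/∂c_i = α_i − 1, so neighbor i contributes w_i if α_i > 1, else 0.
α_i > 1 for i ∈ {1}; NE contributions (9, 0), G = 9.
W^NE = Σw_i − G^NE + (Σα_i)·G^NE = 14 + 1.6·9 = 28.4.
Planner: ∂(Σu_j)/∂c_i = Σα_j − 1 = 1.6 > 0, so everyone contributes w_i; G^SO = 14, W^SO = 14 + 1.6·14 = 36.4.
Deadweight loss = 8.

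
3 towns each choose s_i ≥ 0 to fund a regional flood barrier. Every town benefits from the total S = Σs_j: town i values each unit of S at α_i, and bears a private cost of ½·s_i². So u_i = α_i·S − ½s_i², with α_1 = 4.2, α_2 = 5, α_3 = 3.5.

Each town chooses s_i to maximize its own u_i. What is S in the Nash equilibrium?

12.7

Town i's FOC: ∂u_i/∂s_i = α_i − s_i = 0, so s_i* = α_i.
NE contributions = (4.2, 5, 3.5); S = 12.7.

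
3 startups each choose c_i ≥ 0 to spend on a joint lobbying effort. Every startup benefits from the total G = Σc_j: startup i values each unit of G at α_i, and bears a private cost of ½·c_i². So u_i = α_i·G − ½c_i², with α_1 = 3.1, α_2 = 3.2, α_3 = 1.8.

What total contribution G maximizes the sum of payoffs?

24.3

Planner FOC: ∂(Σu_j)/∂c_i = (Σα_j) − c_i = 0, so c_i^SO = Σα_j = 8.1 for every i; G^SO = 24.3.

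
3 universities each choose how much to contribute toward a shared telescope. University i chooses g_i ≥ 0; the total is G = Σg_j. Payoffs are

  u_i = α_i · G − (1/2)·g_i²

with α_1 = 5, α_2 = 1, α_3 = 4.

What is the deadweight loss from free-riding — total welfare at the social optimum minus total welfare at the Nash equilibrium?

University i's FOC: ∂u_i/∂g_i = α_i − g_i = 0, so g_i* = α_i.
NE contributions = (5, 1, 4); G = 10.
W^NE = (Σα)·G − ½Σα_i² = 10² − ½·42 = 79.
Planner sets g_i = Σα_j = 10 for every i, so G^SO = 3·10 = 30.
W^SO = (Σα)·G^SO − ½·3·(Σα)² = (3/2)·10² = 150.
Deadweight loss = W^SO − W^NE = 71.

71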